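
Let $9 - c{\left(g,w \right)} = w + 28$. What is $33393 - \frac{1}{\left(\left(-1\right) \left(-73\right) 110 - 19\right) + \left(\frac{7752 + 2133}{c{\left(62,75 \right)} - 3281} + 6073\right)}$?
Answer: $\frac{105797071488}{3168241} \approx 33393.0$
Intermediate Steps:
$c{\left(g,w \right)} = -19 - w$ ($c{\left(g,w \right)} = 9 - \left(w + 28\right) = 9 - \left(28 + w\right) = -19 - w$)
$33393 - \frac{1}{\left(\left(-1\right) \left(-73\right) 110 - 19\right) + \left(\frac{7752 + 2133}{c{\left(62,75 \right)} - 3281} + 6073\right)} = 33393 - \frac{1}{\left(\left(-1\right) \left(-73\right) 110 - 19\right) + \left(\frac{7752 + 2133}{\left(-19 - 75\right) - 3281} + 6073\right)} = 33393 - \frac{1}{\left(73 \cdot 110 - 19\right) + \left(\frac{9885}{\left(-19 - 75\right) - 3281} + 6073\right)} = 33393 - \frac{1}{\left(8030 - 19\right) + \left(\frac{9885}{-94 - 3281} + 6073\right)} = 33393 - \frac{1}{8011 + \left(\frac{9885}{-3375} + 6073\right)} = 33393 - \frac{1}{8011 + \left(9885 \left(- \frac{1}{3375}\right) + 6073\right)} = 33393 - \frac{1}{8011 + \left(- \frac{659}{225} + 6073\right)} = 33393 - \frac{1}{8011 + \frac{1365766}{225}} = 33393 - \frac{1}{\frac{3168241}{225}} = 33393 - \frac{225}{3168241} = \frac{105797071488}{3168241}$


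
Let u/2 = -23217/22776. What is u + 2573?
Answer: 9759369/3796 ≈ 2571.0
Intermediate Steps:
u = -7739/3796 (u = 2*(-23217/22776) = 2*(-23217*1/22776) = 2*(-7739/7592) = -7739/3796 ≈ -2.0387)
u + 2573 = -7739/3796 + 2573 = 9759369/3796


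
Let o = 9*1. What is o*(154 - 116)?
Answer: 342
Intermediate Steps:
o = 9
o*(154 - 116) = 9*(154 - 116) = 9*38 = 342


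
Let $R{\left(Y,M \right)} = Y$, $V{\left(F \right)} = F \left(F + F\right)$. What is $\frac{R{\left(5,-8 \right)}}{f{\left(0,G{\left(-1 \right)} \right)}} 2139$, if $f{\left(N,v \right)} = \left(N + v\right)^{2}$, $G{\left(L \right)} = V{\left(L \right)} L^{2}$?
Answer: $\frac{10695}{4} \approx 2673.8$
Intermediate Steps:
$V{\left(F \right)} = 2 F^{2}$ ($V{\left(F \right)} = F 2 F = 2 F^{2}$)
$G{\left(L \right)} = 2 L^{4}$ ($G{\left(L \right)} = 2 L^{2} L^{2} = 2 L^{4}$)
$\frac{R{\left(5,-8 \right)}}{f{\left(0,G{\left(-1 \right)} \right)}} 2139 = \frac{5}{\left(0 + 2 \left(-1\right)^{4}\right)^{2}} \cdot 2139 = \frac{5}{\left(0 + 2 \cdot 1\right)^{2}} \cdot 2139 = \frac{5}{\left(0 + 2\right)^{2}} \cdot 2139 = \frac{5}{2^{2}} \cdot 2139 = \frac{5}{4} \cdot 2139 = \frac{10695}{4}$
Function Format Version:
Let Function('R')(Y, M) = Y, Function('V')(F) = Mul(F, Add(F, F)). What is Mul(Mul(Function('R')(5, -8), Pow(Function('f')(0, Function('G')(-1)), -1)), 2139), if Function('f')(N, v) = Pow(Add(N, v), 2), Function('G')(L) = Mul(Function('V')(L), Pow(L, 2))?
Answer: Rational(10695, 4) ≈ 2673.8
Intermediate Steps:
Function('V')(F) = Mul(2, Pow(F, 2)) (Function('V')(F) = Mul(F, Mul(2, F)) = Mul(2, Pow(F, 2)))
Function('G')(L) = Mul(2, Pow(L, 4)) (Function('G')(L) = Mul(Mul(2, Pow(L, 2)), Pow(L, 2)) = Mul(2, Pow(L, 4)))
Mul(Mul(Function('R')(5, -8), Pow(Function('f')(0, Function('G')(-1)), -1)), 2139) = Mul(Mul(5, Pow(Pow(Add(0, Mul(2, Pow(-1, 4))), 2), -1)), 2139) = Mul(Mul(5, Pow(Pow(Add(0, Mul(2, 1)), 2), -1)), 2139) = Mul(Mul(5, Pow(Pow(Add(0, 2), 2), -1)), 2139) = Mul(Mul(5, Pow(Pow(2, 2), -1)), 2139) = Mul(Mul(5, Pow(4, -1)), 2139) = Mul(Mul(5, Rational(1, 4)), 2139) = Mul(Rational(5, 4), 2139) = Rational(10695, 4)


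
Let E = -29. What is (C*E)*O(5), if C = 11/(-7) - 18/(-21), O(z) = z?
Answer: 725/7 ≈ 103.57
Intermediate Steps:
C = -5/7 (C = 11*(-⅐) - 18*(-1/21) = -11/7 + 6/7 = -5/7 ≈ -0.71429)
(C*E)*O(5) = -5/7*(-29)*5 = (145/7)*5 = 725/7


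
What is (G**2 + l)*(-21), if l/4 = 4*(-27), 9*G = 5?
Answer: 244769/27 ≈ 9065.5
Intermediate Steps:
G = 5/9 (G = (1/9)*5 = 5/9 ≈ 0.55556)
l = -432 (l = 4*(4*(-27)) = 4*(-108) = -432)
(G**2 + l)*(-21) = ((5/9)**2 - 432)*(-21) = (25/81 - 432)*(-21) = -34967/81*(-21) = 244769/27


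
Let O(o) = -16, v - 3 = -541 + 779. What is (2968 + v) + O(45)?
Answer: 3193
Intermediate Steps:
v = 241 (v = 3 + (-541 + 779) = 3 + 238 = 241)
(2968 + v) + O(45) = (2968 + 241) - 16 = 3209 - 16 = 3193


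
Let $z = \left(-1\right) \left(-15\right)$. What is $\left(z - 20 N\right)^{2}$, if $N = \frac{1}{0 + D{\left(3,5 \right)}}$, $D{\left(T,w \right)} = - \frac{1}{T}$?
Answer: $5625$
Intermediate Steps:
$N = -3$ ($N = \frac{1}{0 - \frac{1}{3}} = \frac{1}{- \frac{1}{3}} = -3$)
$z = 15$
$\left(z - 20 N\right)^{2} = \left(15 - -60\right)^{2} = \left(15 + 60\right)^{2} = 75^{2} = 5625$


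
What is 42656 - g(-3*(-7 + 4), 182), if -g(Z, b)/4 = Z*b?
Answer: 49208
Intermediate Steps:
g(Z, b) = -4*Z*b
42656 - g(-3*(-7 + 4), 182) = 42656 - (-4)*(-3*(-7 + 4))*182 = 42656 - (-4)*(-3*(-3))*182 = 42656 - (-4)*9*182 = 42656 - 1*(-6552) = 42656 + 6552 = 49208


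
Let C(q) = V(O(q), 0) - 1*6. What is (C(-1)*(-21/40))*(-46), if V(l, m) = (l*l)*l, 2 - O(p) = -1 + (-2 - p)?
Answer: 14007/10 ≈ 1400.7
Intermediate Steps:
O(p) = 5 + p (O(p) = 2 - (-1 + (-2 - p)) = 2 - (-3 - p) = 2 + (3 + p) = 5 + p)
V(l, m) = l³ (V(l, m) = l²*l = l³)
C(q) = -6 + (5 + q)³ (C(q) = (5 + q)³ - 1*6 = (5 + q)³ - 6 = -6 + (5 + q)³)
(C(-1)*(-21/40))*(-46) = ((-6 + (5 - 1)³)*(-21/40))*(-46) = ((-6 + 4³)*(-21*1/40))*(-46) = ((-6 + 64)*(-21/40))*(-46) = (58*(-21/40))*(-46) = -609/20*(-46) = 14007/10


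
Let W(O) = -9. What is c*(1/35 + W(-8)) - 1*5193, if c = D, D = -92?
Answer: -152867/35 ≈ -4367.6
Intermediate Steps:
c = -92
c*(1/35 + W(-8)) - 1*5193 = -92*(1/35 - 9) - 1*5193 = -92*(1/35 - 9) - 5193 = -92*(-314/35) - 5193 = 28888/35 - 5193 = -152867/35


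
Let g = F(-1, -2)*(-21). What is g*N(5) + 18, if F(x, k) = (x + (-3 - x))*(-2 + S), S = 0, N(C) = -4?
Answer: 522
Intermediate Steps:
F(x, k) = 6 (F(x, k) = (x + (-3 - x))*(-2 + 0) = -3*(-2) = 6)
g = -126 (g = 6*(-21) = -126)
g*N(5) + 18 = -126*(-4) + 18 = 504 + 18 = 522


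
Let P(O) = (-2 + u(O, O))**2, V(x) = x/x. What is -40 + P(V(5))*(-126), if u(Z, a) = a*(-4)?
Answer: -4576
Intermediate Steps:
u(Z, a) = -4*a
V(x) = 1
P(O) = (-2 - 4*O)**2
-40 + P(V(5))*(-126) = -40 + (4*(1 + 2*1)**2)*(-126) = -40 + (4*(1 + 2)**2)*(-126) = -40 + (4*3**2)*(-126) = -40 + (4*9)*(-126) = -40 + 36*(-126) = -40 - 4536 = -4576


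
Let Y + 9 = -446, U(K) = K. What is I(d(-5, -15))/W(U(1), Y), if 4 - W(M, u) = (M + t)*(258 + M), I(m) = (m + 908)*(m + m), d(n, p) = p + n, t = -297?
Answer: -2960/6389 ≈ -0.46330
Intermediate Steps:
Y = -455 (Y = -9 - 446 = -455)
d(n, p) = n + p
I(m) = 2*m*(908 + m) (I(m) = (908 + m)*(2*m) = 2*m*(908 + m))
W(M, u) = 4 - (-297 + M)*(258 + M) (W(M, u) = 4 - (M - 297)*(258 + M) = 4 - (-297 + M)*(258 + M))
I(d(-5, -15))/W(U(1), Y) = (2*(-5 - 15)*(908 + (-5 - 15)))/(76630 - 1*1² + 39*1) = (2*(-20)*(908 - 20))/(76630 - 1*1 + 39) = (2*(-20)*888)/(76630 - 1 + 39) = -35520/76668 = -35520*1/76668 = -2960/6389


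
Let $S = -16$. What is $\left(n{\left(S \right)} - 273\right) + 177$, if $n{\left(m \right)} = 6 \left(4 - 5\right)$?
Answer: $-102$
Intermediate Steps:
$n{\left(m \right)} = -6$ ($n{\left(m \right)} = 6 \left(-1\right) = -6$)
$\left(n{\left(S \right)} - 273\right) + 177 = \left(-6 - 273\right) + 177 = -279 + 177 = -102$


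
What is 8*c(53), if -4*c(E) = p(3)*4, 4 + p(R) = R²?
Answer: -40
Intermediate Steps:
p(R) = -4 + R²
c(E) = -5 (c(E) = -(-4 + 3²)*4/4 = -(-4 + 9)*4/4 = -5*4/4 = -¼*20 = -5)
8*c(53) = 8*(-5) = -40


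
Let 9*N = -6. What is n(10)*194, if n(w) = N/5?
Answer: -388/15 ≈ -25.867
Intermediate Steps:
N = -⅔ (N = (⅑)*(-6) = -⅔ ≈ -0.66667)
n(w) = -2/15 (n(w) = -⅔/5 = -⅔*⅕ = -2/15)
n(10)*194 = -2/15*194 = -388/15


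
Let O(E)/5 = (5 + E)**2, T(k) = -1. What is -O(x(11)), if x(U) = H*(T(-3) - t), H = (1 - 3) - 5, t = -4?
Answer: -1280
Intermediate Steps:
H = -7 (H = -2 - 5 = -7)
x(U) = -21 (x(U) = -7*(-1 - 1*(-4)) = -7*(-1 + 4) = -7*3 = -21)
O(E) = 5*(5 + E)**2
-O(x(11)) = -5*(5 - 21)**2 = -5*(-16)**2 = -5*256 = -1*1280 = -1280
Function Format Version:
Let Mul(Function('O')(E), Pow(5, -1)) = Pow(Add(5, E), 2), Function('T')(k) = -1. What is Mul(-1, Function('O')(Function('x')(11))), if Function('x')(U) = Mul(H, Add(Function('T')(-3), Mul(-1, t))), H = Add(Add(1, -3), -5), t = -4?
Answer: -1280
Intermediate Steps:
H = -7 (H = Add(-2, -5) = -7)
Function('x')(U) = -21 (Function('x')(U) = Mul(-7, Add(-1, Mul(-1, -4))) = Mul(-7, Add(-1, 4)) = Mul(-7, 3) = -21)
Function('O')(E) = Mul(5, Pow(Add(5, E), 2))
Mul(-1, Function('O')(Function('x')(11))) = Mul(-1, Mul(5, Pow(Add(5, -21), 2))) = Mul(-1, Mul(5, Pow(-16, 2))) = Mul(-1, Mul(5, 256)) = Mul(-1, 1280) = -1280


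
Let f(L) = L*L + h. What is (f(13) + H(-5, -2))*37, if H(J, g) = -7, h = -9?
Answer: 5661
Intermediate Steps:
f(L) = -9 + L² (f(L) = L*L - 9 = L² - 9 = -9 + L²)
(f(13) + H(-5, -2))*37 = ((-9 + 13²) - 7)*37 = ((-9 + 169) - 7)*37 = (160 - 7)*37 = 153*37 = 5661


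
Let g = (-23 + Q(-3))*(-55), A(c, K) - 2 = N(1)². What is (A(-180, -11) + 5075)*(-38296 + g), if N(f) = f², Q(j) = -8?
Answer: -185809098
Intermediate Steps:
A(c, K) = 3 (A(c, K) = 2 + (1²)² = 2 + 1² = 2 + 1 = 3)
g = 1705 (g = (-23 - 8)*(-55) = -31*(-55) = 1705)
(A(-180, -11) + 5075)*(-38296 + g) = (3 + 5075)*(-38296 + 1705) = 5078*(-36591) = -185809098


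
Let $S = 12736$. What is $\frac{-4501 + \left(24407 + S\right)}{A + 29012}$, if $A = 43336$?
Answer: $\frac{16321}{36174} \approx 0.45118$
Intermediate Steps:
$\frac{-4501 + \left(24407 + S\right)}{A + 29012} = \frac{-4501 + \left(24407 + 12736\right)}{43336 + 29012} = \frac{-4501 + 37143}{72348} = 32642 \cdot \frac{1}{72348} = \frac{16321}{36174}$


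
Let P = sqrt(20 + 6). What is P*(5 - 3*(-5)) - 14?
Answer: -14 + 20*sqrt(26) ≈ 87.980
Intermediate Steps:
P = sqrt(26) ≈ 5.0990
P*(5 - 3*(-5)) - 14 = sqrt(26)*(5 - 3*(-5)) - 14 = sqrt(26)*(5 + 15) - 14 = sqrt(26)*20 - 14 = 20*sqrt(26) - 14 = -14 + 20*sqrt(26)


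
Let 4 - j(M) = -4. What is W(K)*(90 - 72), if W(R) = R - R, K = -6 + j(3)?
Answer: 0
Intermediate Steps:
j(M) = 8 (j(M) = 4 - 1*(-4) = 4 + 4 = 8)
K = 2 (K = -6 + 8 = 2)
W(R) = 0
W(K)*(90 - 72) = 0*(90 - 72) = 0*18 = 0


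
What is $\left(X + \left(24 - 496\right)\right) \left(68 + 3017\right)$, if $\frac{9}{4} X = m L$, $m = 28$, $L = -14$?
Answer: $- \frac{17942360}{9} \approx -1.9936 \cdot 10^{6}$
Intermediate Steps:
$X = - \frac{1568}{9}$ ($X = \frac{4 \cdot 28 \left(-14\right)}{9} = \frac{4}{9} \left(-392\right) = - \frac{1568}{9} \approx -174.22$)
$\left(X + \left(24 - 496\right)\right) \left(68 + 3017\right) = \left(- \frac{1568}{9} + \left(24 - 496\right)\right) \left(68 + 3017\right) = \left(- \frac{1568}{9} + \left(24 - 496\right)\right) 3085 = \left(- \frac{1568}{9} - 472\right) 3085 = \left(- \frac{5816}{9}\right) 3085 = - \frac{17942360}{9}$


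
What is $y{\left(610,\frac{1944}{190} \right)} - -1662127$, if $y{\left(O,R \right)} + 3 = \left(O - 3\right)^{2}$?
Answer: $2030573$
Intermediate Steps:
$y{\left(O,R \right)} = -3 + \left(-3 + O\right)^{2}$ ($y{\left(O,R \right)} = -3 + \left(O - 3\right)^{2} = -3 + \left(-3 + O\right)^{2}$)
$y{\left(610,\frac{1944}{190} \right)} - -1662127 = \left(-3 + \left(-3 + 610\right)^{2}\right) - -1662127 = \left(-3 + 607^{2}\right) + 1662127 = \left(-3 + 368449\right) + 1662127 = 368446 + 1662127 = 2030573$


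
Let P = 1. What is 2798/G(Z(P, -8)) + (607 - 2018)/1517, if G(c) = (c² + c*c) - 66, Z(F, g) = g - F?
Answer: 2054555/72816 ≈ 28.216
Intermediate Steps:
G(c) = -66 + 2*c² (G(c) = (c² + c²) - 66 = 2*c² - 66 = -66 + 2*c²)
2798/G(Z(P, -8)) + (607 - 2018)/1517 = 2798/(-66 + 2*(-8 - 1*1)²) + (607 - 2018)/1517 = 2798/(-66 + 2*(-8 - 1)²) - 1411*1/1517 = 2798/(-66 + 2*(-9)²) - 1411/1517 = 2798/(-66 + 2*81) - 1411/1517 = 2798/(-66 + 162) - 1411/1517 = 2798/96 - 1411/1517 = 2798*(1/96) - 1411/1517 = 1399/48 - 1411/1517 = 2054555/72816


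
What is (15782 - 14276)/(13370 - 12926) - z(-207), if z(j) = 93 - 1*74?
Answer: -1155/74 ≈ -15.608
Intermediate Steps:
z(j) = 19 (z(j) = 93 - 74 = 19)
(15782 - 14276)/(13370 - 12926) - z(-207) = (15782 - 14276)/(13370 - 12926) - 1*19 = 1506/444 - 19 = 1506*(1/444) - 19 = 251/74 - 19 = -1155/74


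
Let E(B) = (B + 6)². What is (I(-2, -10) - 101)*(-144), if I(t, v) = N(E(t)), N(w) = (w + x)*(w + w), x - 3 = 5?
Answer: -96048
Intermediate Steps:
E(B) = (6 + B)²
x = 8 (x = 3 + 5 = 8)
N(w) = 2*w*(8 + w) (N(w) = (w + 8)*(w + w) = (8 + w)*(2*w) = 2*w*(8 + w))
I(t, v) = 2*(6 + t)²*(8 + (6 + t)²)
(I(-2, -10) - 101)*(-144) = (2*(6 - 2)²*(8 + (6 - 2)²) - 101)*(-144) = (2*4²*(8 + 4²) - 101)*(-144) = (2*16*(8 + 16) - 101)*(-144) = (2*16*24 - 101)*(-144) = (768 - 101)*(-144) = 667*(-144) = -96048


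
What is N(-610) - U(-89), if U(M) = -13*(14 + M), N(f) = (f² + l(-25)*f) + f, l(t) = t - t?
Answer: 370515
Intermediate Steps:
l(t) = 0
N(f) = f + f² (N(f) = (f² + 0*f) + f = (f² + 0) + f = f² + f = f + f²)
U(M) = -182 - 13*M
N(-610) - U(-89) = -610*(1 - 610) - (-182 - 13*(-89)) = -610*(-609) - (-182 + 1157) = 371490 - 1*975 = 371490 - 975 = 370515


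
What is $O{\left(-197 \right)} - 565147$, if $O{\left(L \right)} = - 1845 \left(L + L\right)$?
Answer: $161783$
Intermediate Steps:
$O{\left(L \right)} = - 3690 L$ ($O{\left(L \right)} = - 1845 \cdot 2 L = - 3690 L$)
$O{\left(-197 \right)} - 565147 = \left(-3690\right) \left(-197\right) - 565147 = 726930 - 565147 = 161783$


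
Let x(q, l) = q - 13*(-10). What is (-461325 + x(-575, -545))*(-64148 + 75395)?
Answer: -5193527190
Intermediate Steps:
x(q, l) = 130 + q (x(q, l) = q + 130 = 130 + q)
(-461325 + x(-575, -545))*(-64148 + 75395) = (-461325 + (130 - 575))*(-64148 + 75395) = (-461325 - 445)*11247 = -461770*11247 = -5193527190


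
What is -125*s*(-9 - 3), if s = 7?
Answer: 10500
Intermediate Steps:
-125*s*(-9 - 3) = -875*(-9 - 3) = -875*(-12) = -125*(-84) = 10500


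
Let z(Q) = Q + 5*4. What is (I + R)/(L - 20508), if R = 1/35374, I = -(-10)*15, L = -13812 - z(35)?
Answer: -5306101/1215981250 ≈ -0.0043636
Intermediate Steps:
z(Q) = 20 + Q (z(Q) = Q + 20 = 20 + Q)
L = -13867 (L = -13812 - (20 + 35) = -13812 - 1*55 = -13812 - 55 = -13867)
I = 150 (I = -10*(-15) = 150)
R = 1/35374 ≈ 2.8269e-5
(I + R)/(L - 20508) = (150 + 1/35374)/(-13867 - 20508) = (5306101/35374)/(-34375) = (5306101/35374)*(-1/34375) = -5306101/1215981250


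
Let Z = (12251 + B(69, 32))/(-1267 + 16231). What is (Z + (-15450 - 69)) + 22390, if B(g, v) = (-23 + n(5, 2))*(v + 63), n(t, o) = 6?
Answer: 25707070/3741 ≈ 6871.7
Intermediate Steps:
B(g, v) = -1071 - 17*v (B(g, v) = (-23 + 6)*(v + 63) = -17*(63 + v) = -1071 - 17*v)
Z = 2659/3741 (Z = (12251 + (-1071 - 17*32))/(-1267 + 16231) = (12251 + (-1071 - 544))/14964 = (12251 - 1615)*(1/14964) = 10636*(1/14964) = 2659/3741 ≈ 0.71077)
(Z + (-15450 - 69)) + 22390 = (2659/3741 + (-15450 - 69)) + 22390 = (2659/3741 - 15519) + 22390 = -58053920/3741 + 22390 = 25707070/3741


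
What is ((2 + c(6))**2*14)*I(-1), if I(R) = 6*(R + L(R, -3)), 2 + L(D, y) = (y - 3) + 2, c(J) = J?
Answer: -37632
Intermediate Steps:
L(D, y) = -3 + y (L(D, y) = -2 + ((y - 3) + 2) = -2 + ((-3 + y) + 2) = -2 + (-1 + y) = -3 + y)
I(R) = -36 + 6*R (I(R) = 6*(R + (-3 - 3)) = 6*(R - 6) = 6*(-6 + R) = -36 + 6*R)
((2 + c(6))**2*14)*I(-1) = ((2 + 6)**2*14)*(-36 + 6*(-1)) = (8**2*14)*(-36 - 6) = (64*14)*(-42) = 896*(-42) = -37632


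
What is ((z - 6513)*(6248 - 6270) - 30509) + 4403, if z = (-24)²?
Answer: 104508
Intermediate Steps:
z = 576
((z - 6513)*(6248 - 6270) - 30509) + 4403 = ((576 - 6513)*(6248 - 6270) - 30509) + 4403 = (-5937*(-22) - 30509) + 4403 = (130614 - 30509) + 4403 = 100105 + 4403 = 104508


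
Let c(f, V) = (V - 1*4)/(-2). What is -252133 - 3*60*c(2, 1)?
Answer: -252403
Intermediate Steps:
c(f, V) = 2 - V/2 (c(f, V) = (V - 4)*(-½) = (-4 + V)*(-½) = 2 - V/2)
-252133 - 3*60*c(2, 1) = -252133 - 3*60*(2 - ½*1) = -252133 - 180*(2 - ½) = -252133 - 180*3/2 = -252133 - 1*270 = -252133 - 270 = -252403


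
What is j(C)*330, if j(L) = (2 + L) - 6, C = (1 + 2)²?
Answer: 1650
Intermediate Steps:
C = 9 (C = 3² = 9)
j(L) = -4 + L
j(C)*330 = (-4 + 9)*330 = 5*330 = 1650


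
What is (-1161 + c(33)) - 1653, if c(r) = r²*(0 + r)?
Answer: 33123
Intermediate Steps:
c(r) = r³ (c(r) = r²*r = r³)
(-1161 + c(33)) - 1653 = (-1161 + 33³) - 1653 = (-1161 + 35937) - 1653 = 34776 - 1653 = 33123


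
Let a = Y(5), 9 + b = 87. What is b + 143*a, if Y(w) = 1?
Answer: 221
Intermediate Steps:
b = 78 (b = -9 + 87 = 78)
a = 1
b + 143*a = 78 + 143*1 = 78 + 143 = 221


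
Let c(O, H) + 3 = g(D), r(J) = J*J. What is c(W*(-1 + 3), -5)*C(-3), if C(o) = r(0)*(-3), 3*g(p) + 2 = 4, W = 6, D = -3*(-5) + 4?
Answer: 0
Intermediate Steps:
r(J) = J²
D = 19 (D = 15 + 4 = 19)
g(p) = ⅔ (g(p) = -⅔ + (⅓)*4 = -⅔ + 4/3 = ⅔)
c(O, H) = -7/3 (c(O, H) = -3 + ⅔ = -7/3)
C(o) = 0 (C(o) = 0²*(-3) = 0*(-3) = 0)
c(W*(-1 + 3), -5)*C(-3) = -7/3*0 = 0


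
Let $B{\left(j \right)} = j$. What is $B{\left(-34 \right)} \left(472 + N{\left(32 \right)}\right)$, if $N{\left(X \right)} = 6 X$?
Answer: $-22576$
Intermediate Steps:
$B{\left(-34 \right)} \left(472 + N{\left(32 \right)}\right) = - 34 \left(472 + 6 \cdot 32\right) = - 34 \left(472 + 192\right) = \left(-34\right) 664 = -22576$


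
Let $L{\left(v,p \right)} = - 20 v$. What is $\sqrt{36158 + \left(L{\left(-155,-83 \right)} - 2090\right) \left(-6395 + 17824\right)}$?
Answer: $2 \sqrt{2894862} \approx 3402.9$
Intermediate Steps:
$\sqrt{36158 + \left(L{\left(-155,-83 \right)} - 2090\right) \left(-6395 + 17824\right)} = \sqrt{36158 + \left(\left(-20\right) \left(-155\right) - 2090\right) \left(-6395 + 17824\right)} = \sqrt{36158 + \left(3100 - 2090\right) 11429} = \sqrt{36158 + 1010 \cdot 11429} = \sqrt{36158 + 11543290} = \sqrt{11579448} = 2 \sqrt{2894862}$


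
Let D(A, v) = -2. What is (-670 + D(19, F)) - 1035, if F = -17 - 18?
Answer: -1707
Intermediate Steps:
F = -35
(-670 + D(19, F)) - 1035 = (-670 - 2) - 1035 = -672 - 1035 = -1707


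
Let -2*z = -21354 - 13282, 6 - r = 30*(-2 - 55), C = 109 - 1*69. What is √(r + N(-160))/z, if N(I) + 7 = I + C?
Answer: √1589/17318 ≈ 0.0023018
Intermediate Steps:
C = 40 (C = 109 - 69 = 40)
r = 1716 (r = 6 - 30*(-2 - 55) = 6 - 30*(-57) = 6 - 1*(-1710) = 6 + 1710 = 1716)
N(I) = 33 + I (N(I) = -7 + (I + 40) = -7 + (40 + I) = 33 + I)
z = 17318 (z = -(-21354 - 13282)/2 = -½*(-34636) = 17318)
√(r + N(-160))/z = √(1716 + (33 - 160))/17318 = √(1716 - 127)*(1/17318) = √1589*(1/17318) = √1589/17318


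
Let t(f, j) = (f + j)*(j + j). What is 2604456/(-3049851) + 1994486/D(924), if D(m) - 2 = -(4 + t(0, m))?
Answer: -1755022397035/867964212409 ≈ -2.0220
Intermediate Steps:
t(f, j) = 2*j*(f + j) (t(f, j) = (f + j)*(2*j) = 2*j*(f + j))
D(m) = -2 - 2*m² (D(m) = 2 - (4 + 2*m*(0 + m)) = 2 - (4 + 2*m*m) = 2 - (4 + 2*m²) = 2 + (-4 - 2*m²) = -2 - 2*m²)
2604456/(-3049851) + 1994486/D(924) = 2604456/(-3049851) + 1994486/(-2 - 2*924²) = 2604456*(-1/3049851) + 1994486/(-2 - 2*853776) = -868152/1016617 + 1994486/(-2 - 1707552) = -868152/1016617 + 1994486/(-1707554) = -868152/1016617 + 1994486*(-1/1707554) = -868152/1016617 - 997243/853777 = -1755022397035/867964212409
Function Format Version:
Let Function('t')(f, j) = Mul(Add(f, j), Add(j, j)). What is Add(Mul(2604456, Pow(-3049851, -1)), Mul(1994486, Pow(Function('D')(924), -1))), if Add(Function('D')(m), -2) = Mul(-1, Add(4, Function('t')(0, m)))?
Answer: Rational(-1755022397035, 867964212409) ≈ -2.0220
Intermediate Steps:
Function('t')(f, j) = Mul(2, j, Add(f, j)) (Function('t')(f, j) = Mul(Add(f, j), Mul(2, j)) = Mul(2, j, Add(f, j)))
Function('D')(m) = Add(-2, Mul(-2, Pow(m, 2))) (Function('D')(m) = Add(2, Mul(-1, Add(4, Mul(2, m, Add(0, m))))) = Add(2, Mul(-1, Add(4, Mul(2, m, m)))) = Add(2, Mul(-1, Add(4, Mul(2, Pow(m, 2))))) = Add(2, Add(-4, Mul(-2, Pow(m, 2)))) = Add(-2, Mul(-2, Pow(m, 2))))
Add(Mul(2604456, Pow(-3049851, -1)), Mul(1994486, Pow(Function('D')(924), -1))) = Add(Mul(2604456, Pow(-3049851, -1)), Mul(1994486, Pow(Add(-2, Mul(-2, Pow(924, 2))), -1))) = Add(Mul(2604456, Rational(-1, 3049851)), Mul(1994486, Pow(Add(-2, Mul(-2, 853776)), -1))) = Add(Rational(-868152, 1016617), Mul(1994486, Pow(Add(-2, -1707552), -1))) = Add(Rational(-868152, 1016617), Mul(1994486, Pow(-1707554, -1))) = Add(Rational(-868152, 1016617), Mul(1994486, Rational(-1, 1707554))) = Add(Rational(-868152, 1016617), Rational(-997243, 853777)) = Rational(-1755022397035, 867964212409)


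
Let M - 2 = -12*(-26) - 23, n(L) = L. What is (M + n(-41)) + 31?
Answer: 281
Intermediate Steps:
M = 291 (M = 2 + (-12*(-26) - 23) = 2 + (312 - 23) = 2 + 289 = 291)
(M + n(-41)) + 31 = (291 - 41) + 31 = 250 + 31 = 281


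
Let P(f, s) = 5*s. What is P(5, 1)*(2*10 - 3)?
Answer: 85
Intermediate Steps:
P(5, 1)*(2*10 - 3) = (5*1)*(2*10 - 3) = 5*(20 - 3) = 5*17 = 85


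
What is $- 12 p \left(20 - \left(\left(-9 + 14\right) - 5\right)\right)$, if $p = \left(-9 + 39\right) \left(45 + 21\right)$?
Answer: $-475200$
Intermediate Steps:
$p = 1980$ ($p = 30 \cdot 66 = 1980$)
$- 12 p \left(20 - \left(\left(-9 + 14\right) - 5\right)\right) = \left(-12\right) 1980 \left(20 - \left(\left(-9 + 14\right) - 5\right)\right) = - 23760 \left(20 - \left(5 - 5\right)\right) = - 23760 \left(20 - 0\right) = - 23760 \left(20 + 0\right) = \left(-23760\right) 20 = -475200$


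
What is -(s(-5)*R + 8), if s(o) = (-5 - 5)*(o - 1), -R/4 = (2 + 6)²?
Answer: 15352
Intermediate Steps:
R = -256 (R = -4*(2 + 6)² = -4*8² = -4*64 = -256)
s(o) = 10 - 10*o (s(o) = -10*(-1 + o) = 10 - 10*o)
-(s(-5)*R + 8) = -((10 - 10*(-5))*(-256) + 8) = -((10 + 50)*(-256) + 8) = -(60*(-256) + 8) = -(-15360 + 8) = -1*(-15352) = 15352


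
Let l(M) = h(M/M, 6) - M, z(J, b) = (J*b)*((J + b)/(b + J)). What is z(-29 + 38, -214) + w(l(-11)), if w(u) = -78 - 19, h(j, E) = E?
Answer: -2023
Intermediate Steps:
z(J, b) = J*b (z(J, b) = (J*b)*((J + b)/(J + b)) = (J*b)*1 = J*b)
l(M) = 6 - M
w(u) = -97
z(-29 + 38, -214) + w(l(-11)) = (-29 + 38)*(-214) - 97 = 9*(-214) - 97 = -1926 - 97 = -2023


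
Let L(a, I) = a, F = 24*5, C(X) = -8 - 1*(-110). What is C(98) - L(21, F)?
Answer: 81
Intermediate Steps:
C(X) = 102 (C(X) = -8 + 110 = 102)
F = 120
C(98) - L(21, F) = 102 - 1*21 = 102 - 21 = 81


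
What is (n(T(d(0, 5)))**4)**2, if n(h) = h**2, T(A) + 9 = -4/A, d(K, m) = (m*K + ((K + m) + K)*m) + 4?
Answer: 591471717852556891692790576324462890625/250246473680347348787521 ≈ 2.3636e+15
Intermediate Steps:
d(K, m) = 4 + K*m + m*(m + 2*K) (d(K, m) = (K*m + (m + 2*K)*m) + 4 = (K*m + m*(m + 2*K)) + 4 = 4 + K*m + m*(m + 2*K))
T(A) = -9 - 4/A
(n(T(d(0, 5)))**4)**2 = (((-9 - 4/(4 + 5**2 + 3*0*5))**2)**4)**2 = (((-9 - 4/(4 + 25 + 0))**2)**4)**2 = (((-9 - 4/29)**2)**4)**2 = (((-265/29)**2)**4)**2 = ((70225/841)**4)**2 = (24320191566937890625/500246412961)**2 = 591471717852556891692790576324462890625/250246473680347348787521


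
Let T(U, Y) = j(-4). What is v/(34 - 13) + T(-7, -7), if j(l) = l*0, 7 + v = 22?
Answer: 5/7 ≈ 0.71429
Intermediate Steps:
v = 15 (v = -7 + 22 = 15)
j(l) = 0
T(U, Y) = 0
v/(34 - 13) + T(-7, -7) = 15/(34 - 13) + 0 = 15/21 + 0 = 15*(1/21) + 0 = 5/7 + 0 = 5/7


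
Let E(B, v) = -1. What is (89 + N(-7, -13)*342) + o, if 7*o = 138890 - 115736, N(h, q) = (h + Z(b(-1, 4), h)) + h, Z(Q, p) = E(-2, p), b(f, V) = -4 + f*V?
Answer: -12133/7 ≈ -1733.3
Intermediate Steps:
b(f, V) = -4 + V*f
Z(Q, p) = -1
N(h, q) = -1 + 2*h (N(h, q) = (h - 1) + h = (-1 + h) + h = -1 + 2*h)
o = 23154/7 (o = (138890 - 115736)/7 = (⅐)*23154 = 23154/7 ≈ 3307.7)
(89 + N(-7, -13)*342) + o = (89 + (-1 + 2*(-7))*342) + 23154/7 = (89 + (-1 - 14)*342) + 23154/7 = (89 - 15*342) + 23154/7 = (89 - 5130) + 23154/7 = -5041 + 23154/7 = -12133/7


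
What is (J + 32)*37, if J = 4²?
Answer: 1776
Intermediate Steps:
J = 16
(J + 32)*37 = (16 + 32)*37 = 48*37 = 1776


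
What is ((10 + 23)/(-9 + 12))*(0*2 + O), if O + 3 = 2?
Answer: -11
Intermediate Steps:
O = -1 (O = -3 + 2 = -1)
((10 + 23)/(-9 + 12))*(0*2 + O) = ((10 + 23)/(-9 + 12))*(0*2 - 1) = (33/3)*(0 - 1) = (33*(1/3))*(-1) = 11*(-1) = -11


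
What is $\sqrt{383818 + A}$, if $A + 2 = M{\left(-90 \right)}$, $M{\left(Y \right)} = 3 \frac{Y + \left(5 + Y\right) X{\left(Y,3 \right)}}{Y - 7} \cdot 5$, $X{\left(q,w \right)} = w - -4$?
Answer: $\frac{\sqrt{3612321419}}{97} \approx 619.61$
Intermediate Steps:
$X{\left(q,w \right)} = 4 + w$ ($X{\left(q,w \right)} = w + 4 = 4 + w$)
$M{\left(Y \right)} = \frac{15 \left(35 + 8 Y\right)}{-7 + Y}$ ($M{\left(Y \right)} = 3 \frac{Y + \left(5 + Y\right) \left(4 + 3\right)}{Y - 7} \cdot 5 = 3 \frac{Y + \left(5 + Y\right) 7}{-7 + Y} 5 = 3 \frac{Y + \left(35 + 7 Y\right)}{-7 + Y} 5 = 3 \frac{35 + 8 Y}{-7 + Y} 5 = \frac{3 \left(35 + 8 Y\right)}{-7 + Y} 5 = \frac{15 \left(35 + 8 Y\right)}{-7 + Y}$)
$A = \frac{10081}{97}$ ($A = -2 + \frac{15 \left(35 + 8 \left(-90\right)\right)}{-7 - 90} = -2 + \frac{15 \left(35 - 720\right)}{-97} = -2 + 15 \left(- \frac{1}{97}\right) \left(-685\right) = -2 + \frac{10275}{97} = \frac{10081}{97} \approx 103.93$)
$\sqrt{383818 + A} = \sqrt{383818 + \frac{10081}{97}} = \sqrt{\frac{37240427}{97}} = \frac{\sqrt{3612321419}}{97}$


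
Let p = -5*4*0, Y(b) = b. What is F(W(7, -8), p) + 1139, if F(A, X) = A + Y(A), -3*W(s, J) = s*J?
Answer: 3529/3 ≈ 1176.3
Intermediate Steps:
W(s, J) = -J*s/3 (W(s, J) = -s*J/3 = -J*s/3)
p = 0 (p = -20*0 = 0)
F(A, X) = 2*A (F(A, X) = A + A = 2*A)
F(W(7, -8), p) + 1139 = 2*(-1/3*(-8)*7) + 1139 = 2*(56/3) + 1139 = 112/3 + 1139 = 3529/3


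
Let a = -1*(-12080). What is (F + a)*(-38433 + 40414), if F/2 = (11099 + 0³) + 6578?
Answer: 93966754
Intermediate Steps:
F = 35354 (F = 2*((11099 + 0³) + 6578) = 2*((11099 + 0) + 6578) = 2*(11099 + 6578) = 2*17677 = 35354)
a = 12080
(F + a)*(-38433 + 40414) = (35354 + 12080)*(-38433 + 40414) = 47434*1981 = 93966754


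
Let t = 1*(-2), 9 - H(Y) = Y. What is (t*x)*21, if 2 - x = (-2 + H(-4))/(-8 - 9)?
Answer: -1890/17 ≈ -111.18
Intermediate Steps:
H(Y) = 9 - Y
t = -2
x = 45/17 (x = 2 - (-2 + (9 - 1*(-4)))/(-8 - 9) = 2 - (-2 + (9 + 4))/(-17) = 2 - (-2 + 13)*(-1)/17 = 2 - 11*(-1)/17 = 2 - 1*(-11/17) = 2 + 11/17 = 45/17 ≈ 2.6471)
(t*x)*21 = -2*45/17*21 = -90/17*21 = -1890/17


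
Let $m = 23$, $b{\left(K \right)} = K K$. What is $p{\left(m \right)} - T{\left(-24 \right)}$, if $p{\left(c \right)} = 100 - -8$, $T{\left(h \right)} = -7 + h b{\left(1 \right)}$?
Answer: $139$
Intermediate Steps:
$b{\left(K \right)} = K^{2}$
$T{\left(h \right)} = -7 + h$ ($T{\left(h \right)} = -7 + h 1^{2} = -7 + h 1 = -7 + h$)
$p{\left(c \right)} = 108$ ($p{\left(c \right)} = 100 + 8 = 108$)
$p{\left(m \right)} - T{\left(-24 \right)} = 108 - \left(-7 - 24\right) = 108 - -31 = 108 + 31 = 139$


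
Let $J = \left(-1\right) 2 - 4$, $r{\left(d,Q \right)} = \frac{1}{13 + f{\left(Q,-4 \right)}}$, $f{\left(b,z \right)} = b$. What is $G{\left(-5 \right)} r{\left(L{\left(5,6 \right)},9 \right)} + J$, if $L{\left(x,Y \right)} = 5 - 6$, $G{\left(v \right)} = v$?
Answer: $- \frac{137}{22} \approx -6.2273$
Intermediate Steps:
$L{\left(x,Y \right)} = -1$ ($L{\left(x,Y \right)} = 5 - 6 = -1$)
$r{\left(d,Q \right)} = \frac{1}{13 + Q}$
$J = -6$ ($J = -2 - 4 = -6$)
$G{\left(-5 \right)} r{\left(L{\left(5,6 \right)},9 \right)} + J = - \frac{5}{13 + 9} - 6 = - \frac{5}{22} - 6 = - \frac{137}{22}$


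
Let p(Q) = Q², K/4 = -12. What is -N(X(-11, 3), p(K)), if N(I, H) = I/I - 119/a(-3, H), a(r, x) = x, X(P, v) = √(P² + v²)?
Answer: -2185/2304 ≈ -0.94835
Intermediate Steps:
K = -48 (K = 4*(-12) = -48)
N(I, H) = 1 - 119/H (N(I, H) = I/I - 119/H = 1 - 119/H)
-N(X(-11, 3), p(K)) = -(-119 + (-48)²)/((-48)²) = -(-119 + 2304)/2304 = -2185/2304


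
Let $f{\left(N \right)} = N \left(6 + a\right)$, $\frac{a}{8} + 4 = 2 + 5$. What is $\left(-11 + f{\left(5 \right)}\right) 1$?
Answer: $139$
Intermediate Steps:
$a = 24$ ($a = -32 + 8 \left(2 + 5\right) = -32 + 8 \cdot 7 = -32 + 56 = 24$)
$f{\left(N \right)} = 30 N$ ($f{\left(N \right)} = N \left(6 + 24\right) = N 30 = 30 N$)
$\left(-11 + f{\left(5 \right)}\right) 1 = \left(-11 + 30 \cdot 5\right) 1 = \left(-11 + 150\right) 1 = 139 \cdot 1 = 139$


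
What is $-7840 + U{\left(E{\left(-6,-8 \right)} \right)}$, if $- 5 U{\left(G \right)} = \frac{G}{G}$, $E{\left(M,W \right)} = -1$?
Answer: $- \frac{39201}{5} \approx -7840.2$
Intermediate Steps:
$U{\left(G \right)} = - \frac{1}{5}$ ($U{\left(G \right)} = - \frac{G \frac{1}{G}}{5} = \left(- \frac{1}{5}\right) 1 = - \frac{1}{5}$)
$-7840 + U{\left(E{\left(-6,-8 \right)} \right)} = -7840 - \frac{1}{5} = - \frac{39201}{5}$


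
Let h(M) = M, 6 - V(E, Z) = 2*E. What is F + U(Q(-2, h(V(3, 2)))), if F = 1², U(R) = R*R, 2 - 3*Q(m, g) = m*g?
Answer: 13/9 ≈ 1.4444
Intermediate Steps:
V(E, Z) = 6 - 2*E
Q(m, g) = ⅔ - g*m/3 (Q(m, g) = ⅔ - m*g/3 = ⅔ - g*m/3)
U(R) = R²
F = 1
F + U(Q(-2, h(V(3, 2)))) = 1 + (⅔ - ⅓*(6 - 2*3)*(-2))² = 1 + (⅔ - ⅓*(6 - 6)*(-2))² = 1 + (⅔ - ⅓*0*(-2))² = 1 + (⅔ + 0)² = 1 + (⅔)² = 1 + 4/9 = 13/9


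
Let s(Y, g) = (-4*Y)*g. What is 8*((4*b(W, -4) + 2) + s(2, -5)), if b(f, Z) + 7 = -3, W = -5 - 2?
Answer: 16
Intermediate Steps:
W = -7
b(f, Z) = -10 (b(f, Z) = -7 - 3 = -10)
s(Y, g) = -4*Y*g
8*((4*b(W, -4) + 2) + s(2, -5)) = 8*((4*(-10) + 2) - 4*2*(-5)) = 8*((-40 + 2) + 40) = 8*(-38 + 40) = 8*2 = 16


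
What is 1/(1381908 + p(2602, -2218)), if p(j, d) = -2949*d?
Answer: 1/7922790 ≈ 1.2622e-7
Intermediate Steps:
1/(1381908 + p(2602, -2218)) = 1/(1381908 - 2949*(-2218)) = 1/(1381908 + 6540882) = 1/7922790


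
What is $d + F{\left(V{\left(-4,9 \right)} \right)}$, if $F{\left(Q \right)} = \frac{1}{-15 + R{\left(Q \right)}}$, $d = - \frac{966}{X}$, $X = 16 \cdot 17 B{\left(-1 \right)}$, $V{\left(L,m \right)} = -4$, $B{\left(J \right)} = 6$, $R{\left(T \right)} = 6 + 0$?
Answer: $- \frac{1721}{2448} \approx -0.70302$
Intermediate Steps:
$R{\left(T \right)} = 6$
$X = 1632$ ($X = 16 \cdot 17 \cdot 6 = 272 \cdot 6 = 1632$)
$d = - \frac{161}{272}$ ($d = - \frac{966}{1632} = \left(-966\right) \frac{1}{1632} = - \frac{161}{272} \approx -0.59191$)
$F{\left(Q \right)} = - \frac{1}{9}$ ($F{\left(Q \right)} = \frac{1}{-15 + 6} = \frac{1}{-9} = - \frac{1}{9}$)
$d + F{\left(V{\left(-4,9 \right)} \right)} = - \frac{161}{272} - \frac{1}{9} = - \frac{1721}{2448}$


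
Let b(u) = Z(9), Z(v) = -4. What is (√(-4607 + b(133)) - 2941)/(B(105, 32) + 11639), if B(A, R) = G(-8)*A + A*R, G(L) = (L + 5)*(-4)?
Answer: -2941/16259 + I*√4611/16259 ≈ -0.18088 + 0.0041764*I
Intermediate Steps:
G(L) = -20 - 4*L (G(L) = (5 + L)*(-4) = -20 - 4*L)
b(u) = -4
B(A, R) = 12*A + A*R (B(A, R) = (-20 - 4*(-8))*A + A*R = (-20 + 32)*A + A*R = 12*A + A*R)
(√(-4607 + b(133)) - 2941)/(B(105, 32) + 11639) = (√(-4607 - 4) - 2941)/(105*(12 + 32) + 11639) = (√(-4611) - 2941)/(105*44 + 11639) = (I*√4611 - 2941)/(4620 + 11639) = (-2941 + I*√4611)/16259 = (-2941 + I*√4611)*(1/16259) = -2941/16259 + I*√4611/16259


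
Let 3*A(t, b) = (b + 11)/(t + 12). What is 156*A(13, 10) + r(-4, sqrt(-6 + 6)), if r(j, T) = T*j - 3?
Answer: 1017/25 ≈ 40.680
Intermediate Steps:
A(t, b) = (11 + b)/(3*(12 + t)) (A(t, b) = ((b + 11)/(t + 12))/3 = ((11 + b)/(12 + t))/3 = (11 + b)/(3*(12 + t)))
r(j, T) = -3 + T*j
156*A(13, 10) + r(-4, sqrt(-6 + 6)) = 156*((11 + 10)/(3*(12 + 13))) + (-3 + sqrt(-6 + 6)*(-4)) = 156*((1/3)*21/25) + (-3 + sqrt(0)*(-4)) = 156*((1/3)*(1/25)*21) + (-3 + 0*(-4)) = 156*(7/25) + (-3 + 0) = 1092/25 - 3 = 1017/25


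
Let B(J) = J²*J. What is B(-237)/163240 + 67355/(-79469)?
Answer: -1068890570057/12972519560 ≈ -82.396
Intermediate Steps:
B(J) = J³
B(-237)/163240 + 67355/(-79469) = (-237)³/163240 + 67355/(-79469) = -13312053*1/163240 + 67355*(-1/79469) = -13312053/163240 - 67355/79469 = -1068890570057/12972519560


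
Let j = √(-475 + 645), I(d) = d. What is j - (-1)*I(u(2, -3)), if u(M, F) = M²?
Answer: 4 + √170 ≈ 17.038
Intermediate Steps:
j = √170 ≈ 13.038
j - (-1)*I(u(2, -3)) = √170 - (-1)*2² = √170 - (-1)*4 = √170 - 1*(-4) = √170 + 4 = 4 + √170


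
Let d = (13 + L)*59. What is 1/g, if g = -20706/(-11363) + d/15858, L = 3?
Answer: 90097227/169541210 ≈ 0.53142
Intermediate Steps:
d = 944 (d = (13 + 3)*59 = 16*59 = 944)
g = 169541210/90097227 (g = -20706/(-11363) + 944/15858 = -20706*(-1/11363) + 944*(1/15858) = 20706/11363 + 472/7929 = 169541210/90097227 ≈ 1.8818)
1/g = 1/(169541210/90097227) = 90097227/169541210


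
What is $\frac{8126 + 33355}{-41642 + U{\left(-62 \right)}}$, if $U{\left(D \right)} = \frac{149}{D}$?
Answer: $- \frac{77934}{78241} \approx -0.99608$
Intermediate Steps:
$\frac{8126 + 33355}{-41642 + U{\left(-62 \right)}} = \frac{8126 + 33355}{-41642 + \frac{149}{-62}} = \frac{41481}{-41642 + 149 \left(- \frac{1}{62}\right)} = \frac{41481}{-41642 - \frac{149}{62}} = \frac{41481}{- \frac{2581953}{62}} = 41481 \left(- \frac{62}{2581953}\right) = - \frac{77934}{78241}$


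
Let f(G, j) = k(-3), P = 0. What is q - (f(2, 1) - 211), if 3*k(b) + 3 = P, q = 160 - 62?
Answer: 310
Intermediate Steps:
q = 98
k(b) = -1 (k(b) = -1 + (⅓)*0 = -1 + 0 = -1)
f(G, j) = -1
q - (f(2, 1) - 211) = 98 - (-1 - 211) = 98 - 1*(-212) = 98 + 212 = 310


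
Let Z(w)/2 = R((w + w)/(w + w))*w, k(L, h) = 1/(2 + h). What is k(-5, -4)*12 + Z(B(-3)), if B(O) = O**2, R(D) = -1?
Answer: -24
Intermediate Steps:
Z(w) = -2*w (Z(w) = 2*(-w) = -2*w)
k(-5, -4)*12 + Z(B(-3)) = 12/(2 - 4) - 2*(-3)**2 = 12/(-2) - 2*9 = -1/2*12 - 18 = -6 - 18 = -24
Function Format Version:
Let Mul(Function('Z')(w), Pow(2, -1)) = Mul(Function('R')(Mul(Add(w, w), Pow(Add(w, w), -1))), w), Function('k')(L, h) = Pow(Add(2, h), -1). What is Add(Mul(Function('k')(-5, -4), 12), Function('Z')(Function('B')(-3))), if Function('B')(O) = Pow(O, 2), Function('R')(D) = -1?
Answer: -24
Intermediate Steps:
Function('Z')(w) = Mul(-2, w) (Function('Z')(w) = Mul(2, Mul(-1, w)) = Mul(-2, w))
Add(Mul(Function('k')(-5, -4), 12), Function('Z')(Function('B')(-3))) = Add(Mul(Pow(Add(2, -4), -1), 12), Mul(-2, Pow(-3, 2))) = Add(Mul(Pow(-2, -1), 12), Mul(-2, 9)) = Add(Mul(Rational(-1, 2), 12), -18) = Add(-6, -18) = -24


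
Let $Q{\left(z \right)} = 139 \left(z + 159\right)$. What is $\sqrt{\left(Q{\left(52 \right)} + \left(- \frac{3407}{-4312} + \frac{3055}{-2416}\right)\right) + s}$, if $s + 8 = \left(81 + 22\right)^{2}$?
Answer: $\frac{\sqrt{86367326924329}}{46508} \approx 199.82$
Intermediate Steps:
$Q{\left(z \right)} = 22101 + 139 z$ ($Q{\left(z \right)} = 139 \left(159 + z\right) = 22101 + 139 z$)
$s = 10601$ ($s = -8 + \left(81 + 22\right)^{2} = -8 + 103^{2} = -8 + 10609 = 10601$)
$\sqrt{\left(Q{\left(52 \right)} + \left(- \frac{3407}{-4312} + \frac{3055}{-2416}\right)\right) + s} = \sqrt{\left(\left(22101 + 139 \cdot 52\right) + \left(- \frac{3407}{-4312} + \frac{3055}{-2416}\right)\right) + 10601} = \sqrt{\left(\left(22101 + 7228\right) + \left(\left(-3407\right) \left(- \frac{1}{4312}\right) + 3055 \left(- \frac{1}{2416}\right)\right)\right) + 10601} = \sqrt{\left(29329 + \left(\frac{3407}{4312} - \frac{3055}{2416}\right)\right) + 10601} = \sqrt{\left(29329 - \frac{617731}{1302224}\right) + 10601} = \sqrt{\frac{38192309965}{1302224} + 10601} = \sqrt{\frac{51997186589}{1302224}} = \frac{\sqrt{86367326924329}}{46508}$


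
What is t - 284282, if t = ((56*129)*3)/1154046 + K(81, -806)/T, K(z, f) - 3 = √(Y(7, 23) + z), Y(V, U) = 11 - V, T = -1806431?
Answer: -98773986157594073/347450744971 - √85/1806431 ≈ -2.8428e+5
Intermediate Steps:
K(z, f) = 3 + √(4 + z) (K(z, f) = 3 + √((11 - 1*7) + z) = 3 + √((11 - 7) + z) = 3 + √(4 + z))
t = 6524251749/347450744971 - √85/1806431 (t = ((56*129)*3)/1154046 + (3 + √(4 + 81))/(-1806431) = (7224*3)*(1/1154046) + (3 + √85)*(-1/1806431) = 21672*(1/1154046) + (-3/1806431 - √85/1806431) = 3612/192341 + (-3/1806431 - √85/1806431) = 6524251749/347450744971 - √85/1806431 ≈ 0.018772)
t - 284282 = (6524251749/347450744971 - √85/1806431) - 284282 = -98773986157594073/347450744971 - √85/1806431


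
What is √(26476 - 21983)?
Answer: √4493 ≈ 67.030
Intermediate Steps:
√(26476 - 21983) = √4493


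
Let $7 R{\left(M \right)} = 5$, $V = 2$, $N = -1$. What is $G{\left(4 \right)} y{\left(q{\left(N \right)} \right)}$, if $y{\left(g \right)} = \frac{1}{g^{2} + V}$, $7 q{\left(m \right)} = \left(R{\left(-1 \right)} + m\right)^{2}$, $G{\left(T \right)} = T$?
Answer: $\frac{235298}{117657} \approx 1.9999$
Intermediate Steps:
$R{\left(M \right)} = \frac{5}{7}$ ($R{\left(M \right)} = \frac{1}{7} \cdot 5 = \frac{5}{7}$)
$q{\left(m \right)} = \frac{\left(\frac{5}{7} + m\right)^{2}}{7}$
$y{\left(g \right)} = \frac{1}{2 + g^{2}}$ ($y{\left(g \right)} = \frac{1}{g^{2} + 2} = \frac{1}{2 + g^{2}}$)
$G{\left(4 \right)} y{\left(q{\left(N \right)} \right)} = \frac{4}{2 + \left(\frac{\left(5 + 7 \left(-1\right)\right)^{2}}{343}\right)^{2}} = \frac{4}{2 + \left(\frac{\left(5 - 7\right)^{2}}{343}\right)^{2}} = \frac{4}{2 + \left(\frac{\left(-2\right)^{2}}{343}\right)^{2}} = \frac{4}{2 + \left(\frac{1}{343} \cdot 4\right)^{2}} = \frac{4}{2 + \left(\frac{4}{343}\right)^{2}} = \frac{4}{2 + \frac{16}{117649}} = \frac{4}{\frac{235314}{117649}} = 4 \cdot \frac{117649}{235314} = \frac{235298}{117657}$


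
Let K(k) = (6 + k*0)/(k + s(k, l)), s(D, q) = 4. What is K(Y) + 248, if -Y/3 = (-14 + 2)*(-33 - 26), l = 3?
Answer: 262877/1060 ≈ 248.00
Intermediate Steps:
Y = -2124 (Y = -3*(-14 + 2)*(-33 - 26) = -(-36)*(-59) = -3*708 = -2124)
K(k) = 6/(4 + k) (K(k) = (6 + k*0)/(k + 4) = (6 + 0)/(4 + k) = 6/(4 + k))
K(Y) + 248 = 6/(4 - 2124) + 248 = 6/(-2120) + 248 = 6*(-1/2120) + 248 = -3/1060 + 248 = 262877/1060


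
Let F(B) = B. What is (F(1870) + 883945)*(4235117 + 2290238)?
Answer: 5780257339325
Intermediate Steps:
(F(1870) + 883945)*(4235117 + 2290238) = (1870 + 883945)*(4235117 + 2290238) = 885815*6525355 = 5780257339325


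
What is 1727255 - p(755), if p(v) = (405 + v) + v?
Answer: 1725340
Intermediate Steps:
p(v) = 405 + 2*v
1727255 - p(755) = 1727255 - (405 + 2*755) = 1727255 - (405 + 1510) = 1727255 - 1*1915 = 1727255 - 1915 = 1725340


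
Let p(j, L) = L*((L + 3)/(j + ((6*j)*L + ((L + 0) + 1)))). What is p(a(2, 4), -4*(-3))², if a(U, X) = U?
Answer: 3600/2809 ≈ 1.2816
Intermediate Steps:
p(j, L) = L*(3 + L)/(1 + L + j + 6*L*j) (p(j, L) = L*((3 + L)/(j + (6*L*j + (L + 1)))) = L*((3 + L)/(j + (6*L*j + (1 + L)))) = L*((3 + L)/(j + (1 + L + 6*L*j))) = L*((3 + L)/(1 + L + j + 6*L*j)) = L*(3 + L)/(1 + L + j + 6*L*j))
p(a(2, 4), -4*(-3))² = ((-4*(-3))*(3 - 4*(-3))/(1 - 4*(-3) + 2 + 6*(-4*(-3))*2))² = (12*(3 + 12)/(1 + 12 + 2 + 6*12*2))² = (12*15/(1 + 12 + 2 + 144))² = (12*15/159)² = (12*(1/159)*15)² = (60/53)² = 3600/2809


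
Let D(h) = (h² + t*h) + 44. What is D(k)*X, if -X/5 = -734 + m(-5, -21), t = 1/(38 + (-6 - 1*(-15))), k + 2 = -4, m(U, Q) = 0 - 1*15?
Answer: 14058730/47 ≈ 2.9912e+5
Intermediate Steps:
m(U, Q) = -15 (m(U, Q) = 0 - 15 = -15)
k = -6 (k = -2 - 4 = -6)
t = 1/47 (t = 1/(38 + (-6 + 15)) = 1/(38 + 9) = 1/47 ≈ 0.021277)
D(h) = 44 + h² + h/47 (D(h) = (h² + h/47) + 44 = 44 + h² + h/47)
X = 3745 (X = -5*(-734 - 15) = -5*(-749) = 3745)
D(k)*X = (44 + (-6)² + (1/47)*(-6))*3745 = (44 + 36 - 6/47)*3745 = (3754/47)*3745 = 14058730/47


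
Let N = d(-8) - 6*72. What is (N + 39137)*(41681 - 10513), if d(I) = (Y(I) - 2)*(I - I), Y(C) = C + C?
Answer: 1206357440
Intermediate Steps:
Y(C) = 2*C
d(I) = 0 (d(I) = (2*I - 2)*(I - I) = (-2 + 2*I)*0 = 0)
N = -432 (N = 0 - 6*72 = 0 - 432 = -432)
(N + 39137)*(41681 - 10513) = (-432 + 39137)*(41681 - 10513) = 38705*31168 = 1206357440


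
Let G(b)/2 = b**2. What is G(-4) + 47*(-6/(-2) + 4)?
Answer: 361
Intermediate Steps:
G(b) = 2*b**2
G(-4) + 47*(-6/(-2) + 4) = 2*(-4)**2 + 47*(-6/(-2) + 4) = 2*16 + 47*(-1/2*(-6) + 4) = 32 + 47*(3 + 4) = 32 + 47*7 = 32 + 329 = 361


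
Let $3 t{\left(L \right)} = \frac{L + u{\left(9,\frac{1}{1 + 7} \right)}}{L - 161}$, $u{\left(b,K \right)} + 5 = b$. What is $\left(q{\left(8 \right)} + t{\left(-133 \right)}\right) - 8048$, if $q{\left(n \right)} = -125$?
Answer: $- \frac{2402819}{294} \approx -8172.9$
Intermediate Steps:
$u{\left(b,K \right)} = -5 + b$
$t{\left(L \right)} = \frac{4 + L}{3 \left(-161 + L\right)}$ ($t{\left(L \right)} = \frac{\left(L + \left(-5 + 9\right)\right) \frac{1}{L - 161}}{3} = \frac{\left(L + 4\right) \frac{1}{-161 + L}}{3} = \frac{\left(4 + L\right) \frac{1}{-161 + L}}{3} = \frac{\frac{1}{-161 + L} \left(4 + L\right)}{3} = \frac{4 + L}{3 \left(-161 + L\right)}$)
$\left(q{\left(8 \right)} + t{\left(-133 \right)}\right) - 8048 = \left(-125 + \frac{4 - 133}{3 \left(-161 - 133\right)}\right) - 8048 = \left(-125 + \frac{1}{3} \frac{1}{-294} \left(-129\right)\right) - 8048 = \left(-125 + \frac{1}{3} \left(- \frac{1}{294}\right) \left(-129\right)\right) - 8048 = \left(-125 + \frac{43}{294}\right) - 8048 = - \frac{36707}{294} - 8048 = - \frac{2402819}{294}$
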